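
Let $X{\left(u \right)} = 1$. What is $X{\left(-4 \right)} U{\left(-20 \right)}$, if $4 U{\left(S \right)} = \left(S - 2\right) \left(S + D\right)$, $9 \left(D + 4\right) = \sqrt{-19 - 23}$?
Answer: $132 - \frac{11 i \sqrt{42}}{18} \approx 132.0 - 3.9605 i$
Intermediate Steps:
$D = -4 + \frac{i \sqrt{42}}{9}$ ($D = -4 + \frac{\sqrt{-19 - 23}}{9} = -4 + \frac{\sqrt{-42}}{9} = -4 + \frac{i \sqrt{42}}{9} \approx -4.0 + 0.72008 i$)
$U{\left(S \right)} = \frac{\left(-2 + S\right) \left(-4 + S + \frac{i \sqrt{42}}{9}\right)}{4}$ ($U{\left(S \right)} = \frac{\left(S - 2\right) \left(S - \left(4 - \frac{i \sqrt{42}}{9}\right)\right)}{4} = \frac{\left(S - 2\right) \left(-4 + S + \frac{i \sqrt{42}}{9}\right)}{4} = \frac{\left(-2 + S\right) \left(-4 + S + \frac{i \sqrt{42}}{9}\right)}{4}$)
$X{\left(-4 \right)} U{\left(-20 \right)} = 1 \left(2 - -30 + \frac{\left(-20\right)^{2}}{4} - \frac{i \sqrt{42}}{18} + \frac{1}{36} i \left(-20\right) \sqrt{42}\right) = 1 \left(2 + 30 + \frac{1}{4} \cdot 400 - \frac{i \sqrt{42}}{18} - \frac{5 i \sqrt{42}}{9}\right) = 1 \left(2 + 30 + 100 - \frac{i \sqrt{42}}{18} - \frac{5 i \sqrt{42}}{9}\right) = 1 \left(132 - \frac{11 i \sqrt{42}}{18}\right) = 132 - \frac{11 i \sqrt{42}}{18}$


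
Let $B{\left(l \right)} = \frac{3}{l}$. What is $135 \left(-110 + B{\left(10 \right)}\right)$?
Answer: $- \frac{29619}{2} \approx -14810.0$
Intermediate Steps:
$135 \left(-110 + B{\left(10 \right)}\right) = 135 \left(-110 + \frac{3}{10}\right) = 135 \left(- \frac{1097}{10}\right) = - \frac{29619}{2}$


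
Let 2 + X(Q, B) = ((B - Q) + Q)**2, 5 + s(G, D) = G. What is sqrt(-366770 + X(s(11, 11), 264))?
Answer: 2*I*sqrt(74269) ≈ 545.05*I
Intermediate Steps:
s(G, D) = -5 + G
X(Q, B) = -2 + B**2 (X(Q, B) = -2 + ((B - Q) + Q)**2 = -2 + B**2)
sqrt(-366770 + X(s(11, 11), 264)) = sqrt(-366770 + (-2 + 264**2)) = sqrt(-366770 + (-2 + 69696)) = sqrt(-366770 + 69694) = sqrt(-297076) = 2*I*sqrt(74269)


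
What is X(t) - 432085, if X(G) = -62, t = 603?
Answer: -432147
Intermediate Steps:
X(t) - 432085 = -62 - 432085 = -432147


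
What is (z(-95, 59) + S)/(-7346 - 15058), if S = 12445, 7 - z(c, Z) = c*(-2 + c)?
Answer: -1079/7468 ≈ -0.14448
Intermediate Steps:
z(c, Z) = 7 - c*(-2 + c)
(z(-95, 59) + S)/(-7346 - 15058) = ((7 - 1*(-95)² + 2*(-95)) + 12445)/(-7346 - 15058) = ((7 - 1*9025 - 190) + 12445)/(-22404) = ((7 - 9025 - 190) + 12445)*(-1/22404) = (-9208 + 12445)*(-1/22404) = 3237*(-1/22404) = -1079/7468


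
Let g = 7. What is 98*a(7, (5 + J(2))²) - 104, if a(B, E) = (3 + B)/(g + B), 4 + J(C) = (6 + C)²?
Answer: -34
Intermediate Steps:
J(C) = -4 + (6 + C)²
a(B, E) = (3 + B)/(7 + B)
98*a(7, (5 + J(2))²) - 104 = 98*((3 + 7)/(7 + 7)) - 104 = 98*(10/14) - 104 = 98*((1/14)*10) - 104 = 98*(5/7) - 104 = 70 - 104 = -34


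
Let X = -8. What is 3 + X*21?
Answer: -165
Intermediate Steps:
3 + X*21 = 3 - 8*21 = 3 - 168 = -165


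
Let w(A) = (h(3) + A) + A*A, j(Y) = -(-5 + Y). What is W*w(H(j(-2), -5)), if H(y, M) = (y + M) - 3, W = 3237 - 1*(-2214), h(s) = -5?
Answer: -27255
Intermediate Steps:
j(Y) = 5 - Y
W = 5451 (W = 3237 + 2214 = 5451)
H(y, M) = -3 + M + y (H(y, M) = (M + y) - 3 = -3 + M + y)
w(A) = -5 + A + A**2 (w(A) = (-5 + A) + A*A = (-5 + A) + A**2 = -5 + A + A**2)
W*w(H(j(-2), -5)) = 5451*(-5 + (-3 - 5 + (5 - 1*(-2))) + (-3 - 5 + (5 - 1*(-2)))**2) = 5451*(-5 + (-3 - 5 + (5 + 2)) + (-3 - 5 + (5 + 2))**2) = 5451*(-5 + (-3 - 5 + 7) + (-3 - 5 + 7)**2) = 5451*(-5 - 1 + (-1)**2) = 5451*(-5 - 1 + 1) = 5451*(-5) = -27255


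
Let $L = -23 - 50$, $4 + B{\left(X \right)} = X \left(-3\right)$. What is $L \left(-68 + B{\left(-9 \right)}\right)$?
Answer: $3285$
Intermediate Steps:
$B{\left(X \right)} = -4 - 3 X$ ($B{\left(X \right)} = -4 + X \left(-3\right) = -4 - 3 X$)
$L = -73$
$L \left(-68 + B{\left(-9 \right)}\right) = - 73 \left(-68 - -23\right) = - 73 \left(-68 + \left(-4 + 27\right)\right) = - 73 \left(-68 + 23\right) = \left(-73\right) \left(-45\right) = 3285$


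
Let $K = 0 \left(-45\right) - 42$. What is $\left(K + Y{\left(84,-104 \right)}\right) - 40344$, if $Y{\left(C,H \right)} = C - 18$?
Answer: $-40320$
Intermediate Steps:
$Y{\left(C,H \right)} = -18 + C$
$K = -42$ ($K = 0 - 42 = -42$)
$\left(K + Y{\left(84,-104 \right)}\right) - 40344 = \left(-42 + \left(-18 + 84\right)\right) - 40344 = \left(-42 + 66\right) - 40344 = 24 - 40344 = -40320$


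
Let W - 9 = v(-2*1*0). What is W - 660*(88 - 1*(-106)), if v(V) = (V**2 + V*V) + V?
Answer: -128031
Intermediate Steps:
v(V) = V + 2*V**2 (v(V) = (V**2 + V**2) + V = 2*V**2 + V = V + 2*V**2)
W = 9 (W = 9 + (-2*1*0)*(1 + 2*(-2*1*0)) = 9 + (-2*0)*(1 + 2*(-2*0)) = 9 + 0*(1 + 2*0) = 9 + 0*(1 + 0) = 9 + 0*1 = 9 + 0 = 9)
W - 660*(88 - 1*(-106)) = 9 - 660*(88 - 1*(-106)) = 9 - 660*(88 + 106) = 9 - 660*194 = 9 - 128040 = -128031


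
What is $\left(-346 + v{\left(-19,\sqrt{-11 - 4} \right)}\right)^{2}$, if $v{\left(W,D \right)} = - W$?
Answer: $106929$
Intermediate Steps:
$\left(-346 + v{\left(-19,\sqrt{-11 - 4} \right)}\right)^{2} = \left(-346 - -19\right)^{2} = \left(-346 + 19\right)^{2} = \left(-327\right)^{2} = 106929$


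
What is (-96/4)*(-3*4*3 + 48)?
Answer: -288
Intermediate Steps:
(-96/4)*(-3*4*3 + 48) = (-96/4)*(-12*3 + 48) = (-16*3/2)*(-36 + 48) = -24*12 = -288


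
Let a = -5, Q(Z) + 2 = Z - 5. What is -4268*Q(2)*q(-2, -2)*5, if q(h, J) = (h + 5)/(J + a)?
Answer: -320100/7 ≈ -45729.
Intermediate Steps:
Q(Z) = -7 + Z (Q(Z) = -2 + (Z - 5) = -2 + (-5 + Z) = -7 + Z)
q(h, J) = (5 + h)/(-5 + J) (q(h, J) = (h + 5)/(J - 5) = (5 + h)/(-5 + J))
-4268*Q(2)*q(-2, -2)*5 = -4268*(-7 + 2)*((5 - 2)/(-5 - 2))*5 = -4268*(-5*3/(-7))*5 = -4268*(-(-5)*3/7)*5 = -4268*(-5*(-3/7))*5 = -64020*5/7 = -4268*75/7 = -320100/7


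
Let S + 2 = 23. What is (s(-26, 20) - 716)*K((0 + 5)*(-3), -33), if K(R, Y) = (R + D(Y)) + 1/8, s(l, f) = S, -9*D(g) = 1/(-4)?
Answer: 742955/72 ≈ 10319.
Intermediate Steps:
D(g) = 1/36 (D(g) = -⅑/(-4) = -⅑*(-¼) = 1/36)
S = 21 (S = -2 + 23 = 21)
s(l, f) = 21
K(R, Y) = 11/72 + R (K(R, Y) = (R + 1/36) + 1/8 = (1/36 + R) + ⅛ = 11/72 + R)
(s(-26, 20) - 716)*K((0 + 5)*(-3), -33) = (21 - 716)*(11/72 + (0 + 5)*(-3)) = -695*(11/72 + 5*(-3)) = -695*(11/72 - 15) = -695*(-1069/72) = 742955/72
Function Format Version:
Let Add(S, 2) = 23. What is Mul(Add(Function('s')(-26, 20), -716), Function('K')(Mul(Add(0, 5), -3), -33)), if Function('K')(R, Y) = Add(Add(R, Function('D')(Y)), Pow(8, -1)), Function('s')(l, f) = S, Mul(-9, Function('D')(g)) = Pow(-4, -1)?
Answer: Rational(742955, 72) ≈ 10319.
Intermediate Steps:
Function('D')(g) = Rational(1, 36) (Function('D')(g) = Mul(Rational(-1, 9), Pow(-4, -1)) = Mul(Rational(-1, 9), Rational(-1, 4)) = Rational(1, 36))
S = 21 (S = Add(-2, 23) = 21)
Function('s')(l, f) = 21
Function('K')(R, Y) = Add(Rational(11, 72), R) (Function('K')(R, Y) = Add(Add(R, Rational(1, 36)), Pow(8, -1)) = Add(Add(Rational(1, 36), R), Rational(1, 8)) = Add(Rational(11, 72), R))
Mul(Add(Function('s')(-26, 20), -716), Function('K')(Mul(Add(0, 5), -3), -33)) = Mul(Add(21, -716), Add(Rational(11, 72), Mul(Add(0, 5), -3))) = Mul(-695, Add(Rational(11, 72), Mul(5, -3))) = Mul(-695, Add(Rational(11, 72), -15)) = Mul(-695, Rational(-1069, 72)) = Rational(742955, 72)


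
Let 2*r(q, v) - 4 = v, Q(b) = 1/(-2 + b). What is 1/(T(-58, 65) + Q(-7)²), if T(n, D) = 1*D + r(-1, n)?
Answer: 81/3079 ≈ 0.026307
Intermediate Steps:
r(q, v) = 2 + v/2
T(n, D) = 2 + D + n/2 (T(n, D) = 1*D + (2 + n/2) = D + (2 + n/2) = 2 + D + n/2)
1/(T(-58, 65) + Q(-7)²) = 1/((2 + 65 + (½)*(-58)) + (1/(-2 - 7))²) = 1/((2 + 65 - 29) + (1/(-9))²) = 1/(38 + (-⅑)²) = 1/(38 + 1/81) = 1/(3079/81) = 81/3079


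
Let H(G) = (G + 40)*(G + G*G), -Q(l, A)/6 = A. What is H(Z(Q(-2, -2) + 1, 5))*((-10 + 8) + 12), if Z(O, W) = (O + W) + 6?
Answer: 384000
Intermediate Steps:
Q(l, A) = -6*A
Z(O, W) = 6 + O + W
H(G) = (40 + G)*(G + G²)
H(Z(Q(-2, -2) + 1, 5))*((-10 + 8) + 12) = ((6 + (-6*(-2) + 1) + 5)*(40 + (6 + (-6*(-2) + 1) + 5)² + 41*(6 + (-6*(-2) + 1) + 5)))*((-10 + 8) + 12) = ((6 + (12 + 1) + 5)*(40 + (6 + (12 + 1) + 5)² + 41*(6 + (12 + 1) + 5)))*(-2 + 12) = ((6 + 13 + 5)*(40 + (6 + 13 + 5)² + 41*(6 + 13 + 5)))*10 = (24*(40 + 24² + 41*24))*10 = (24*(40 + 576 + 984))*10 = (24*1600)*10 = 38400*10 = 384000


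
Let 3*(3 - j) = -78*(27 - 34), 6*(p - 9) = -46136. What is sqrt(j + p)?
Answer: I*sqrt(70734)/3 ≈ 88.653*I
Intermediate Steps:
p = -23041/3 (p = 9 + (1/6)*(-46136) = 9 - 23068/3 = -23041/3 ≈ -7680.3)
j = -179 (j = 3 - (-26)*(27 - 34) = 3 - (-26)*(-7) = 3 - 1/3*546 = 3 - 182 = -179)
sqrt(j + p) = sqrt(-179 - 23041/3) = sqrt(-23578/3) = I*sqrt(70734)/3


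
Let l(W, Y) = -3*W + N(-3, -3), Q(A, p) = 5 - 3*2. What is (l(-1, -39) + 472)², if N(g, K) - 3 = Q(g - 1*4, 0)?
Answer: 227529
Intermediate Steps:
Q(A, p) = -1 (Q(A, p) = 5 - 6 = -1)
N(g, K) = 2 (N(g, K) = 3 - 1 = 2)
l(W, Y) = 2 - 3*W (l(W, Y) = -3*W + 2 = 2 - 3*W)
(l(-1, -39) + 472)² = ((2 - 3*(-1)) + 472)² = ((2 + 3) + 472)² = (5 + 472)² = 477² = 227529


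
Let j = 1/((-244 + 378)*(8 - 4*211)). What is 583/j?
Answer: -65309992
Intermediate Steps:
j = -1/112024 (j = 1/(134*(8 - 844)) = 1/(134*(-836)) = 1/(-112024) = -1/112024 ≈ -8.9267e-6)
583/j = 583/(-1/112024) = 583*(-112024) = -65309992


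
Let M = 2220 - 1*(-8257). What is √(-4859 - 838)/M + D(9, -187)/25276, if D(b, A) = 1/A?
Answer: -1/4726612 + 3*I*√633/10477 ≈ -2.1157e-7 + 0.0072042*I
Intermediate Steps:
M = 10477 (M = 2220 + 8257 = 10477)
√(-4859 - 838)/M + D(9, -187)/25276 = √(-4859 - 838)/10477 + 1/(-187*25276) = √(-5697)*(1/10477) - 1/187*1/25276 = (3*I*√633)*(1/10477) - 1/4726612 = 3*I*√633/10477 - 1/4726612 = -1/4726612 + 3*I*√633/10477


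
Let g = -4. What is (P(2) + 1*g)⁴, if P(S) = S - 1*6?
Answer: 4096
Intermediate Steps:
P(S) = -6 + S (P(S) = S - 6 = -6 + S)
(P(2) + 1*g)⁴ = ((-6 + 2) + 1*(-4))⁴ = (-4 - 4)⁴ = (-8)⁴ = 4096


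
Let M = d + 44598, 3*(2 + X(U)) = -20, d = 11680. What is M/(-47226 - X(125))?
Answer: -84417/70826 ≈ -1.1919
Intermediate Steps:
X(U) = -26/3 (X(U) = -2 + (⅓)*(-20) = -2 - 20/3 = -26/3)
M = 56278 (M = 11680 + 44598 = 56278)
M/(-47226 - X(125)) = 56278/(-47226 - 1*(-26/3)) = 56278/(-47226 + 26/3) = 56278/(-141652/3) = 56278*(-3/141652) = -84417/70826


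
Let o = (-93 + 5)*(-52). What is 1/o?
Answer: 1/4576 ≈ 0.00021853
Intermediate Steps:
o = 4576 (o = -88*(-52) = 4576)
1/o = 1/4576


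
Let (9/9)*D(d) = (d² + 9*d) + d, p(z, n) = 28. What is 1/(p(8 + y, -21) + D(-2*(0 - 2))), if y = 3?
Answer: 1/84 ≈ 0.011905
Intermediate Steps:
D(d) = d² + 10*d (D(d) = (d² + 9*d) + d = d² + 10*d)
1/(p(8 + y, -21) + D(-2*(0 - 2))) = 1/(28 + (-2*(0 - 2))*(10 - 2*(0 - 2))) = 1/(28 + (-2*(-2))*(10 - 2*(-2))) = 1/(28 + 4*(10 + 4)) = 1/(28 + 4*14) = 1/(28 + 56) = 1/84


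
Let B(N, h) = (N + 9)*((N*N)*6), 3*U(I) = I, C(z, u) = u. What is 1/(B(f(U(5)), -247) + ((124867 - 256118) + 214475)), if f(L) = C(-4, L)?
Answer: 9/750616 ≈ 1.1990e-5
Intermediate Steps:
U(I) = I/3
f(L) = L
B(N, h) = 6*N**2*(9 + N) (B(N, h) = (9 + N)*(N**2*6) = (9 + N)*(6*N**2) = 6*N**2*(9 + N))
1/(B(f(U(5)), -247) + ((124867 - 256118) + 214475)) = 1/(6*((1/3)*5)**2*(9 + (1/3)*5) + ((124867 - 256118) + 214475)) = 1/(6*(5/3)**2*(9 + 5/3) + (-131251 + 214475)) = 1/(6*(25/9)*(32/3) + 83224) = 1/(1600/9 + 83224) = 1/(750616/9) = 9/750616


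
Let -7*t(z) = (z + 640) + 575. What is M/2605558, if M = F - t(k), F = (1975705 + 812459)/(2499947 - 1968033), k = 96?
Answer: 358428201/4850764723042 ≈ 7.3891e-5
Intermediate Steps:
t(z) = -1215/7 - z/7 (t(z) = -((z + 640) + 575)/7 = -((640 + z) + 575)/7 = -(1215 + z)/7 = -1215/7 - z/7)
F = 1394082/265957 (F = 2788164/531914 = 2788164*(1/531914) = 1394082/265957 ≈ 5.2418)
M = 358428201/1861699 (M = 1394082/265957 - (-1215/7 - ⅐*96) = 1394082/265957 - (-1215/7 - 96/7) = 1394082/265957 - 1*(-1311/7) = 1394082/265957 + 1311/7 = 358428201/1861699 ≈ 192.53)
M/2605558 = (358428201/1861699)/2605558 = (358428201/1861699)*(1/2605558) = 358428201/4850764723042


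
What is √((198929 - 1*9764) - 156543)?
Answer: √32622 ≈ 180.62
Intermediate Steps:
√((198929 - 1*9764) - 156543) = √((198929 - 9764) - 156543) = √(189165 - 156543) = √32622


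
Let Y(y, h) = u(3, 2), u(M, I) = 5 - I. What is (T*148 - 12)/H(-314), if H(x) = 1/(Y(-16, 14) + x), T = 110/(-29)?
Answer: 5171308/29 ≈ 1.7832e+5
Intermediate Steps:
Y(y, h) = 3 (Y(y, h) = 5 - 1*2 = 5 - 2 = 3)
T = -110/29 (T = 110*(-1/29) = -110/29 ≈ -3.7931)
H(x) = 1/(3 + x)
(T*148 - 12)/H(-314) = (-110/29*148 - 12)/(1/(3 - 314)) = (-16280/29 - 12)/(1/(-311)) = -16628/(29*(-1/311)) = -16628/29*(-311) = 5171308/29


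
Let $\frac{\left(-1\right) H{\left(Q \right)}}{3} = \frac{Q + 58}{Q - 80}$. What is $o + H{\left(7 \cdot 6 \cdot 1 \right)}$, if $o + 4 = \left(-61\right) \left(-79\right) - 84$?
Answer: $\frac{90039}{19} \approx 4738.9$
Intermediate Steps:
$H{\left(Q \right)} = - \frac{3 \left(58 + Q\right)}{-80 + Q}$ ($H{\left(Q \right)} = - 3 \frac{Q + 58}{Q - 80} = - 3 \frac{58 + Q}{-80 + Q} = - \frac{3 \left(58 + Q\right)}{-80 + Q}$)
$o = 4731$ ($o = -4 - -4735 = -4 + \left(4819 - 84\right) = -4 + 4735 = 4731$)
$o + H{\left(7 \cdot 6 \cdot 1 \right)} = 4731 + \frac{3 \left(-58 - 7 \cdot 6 \cdot 1\right)}{-80 + 7 \cdot 6 \cdot 1} = 4731 + \frac{3 \left(-58 - 42 \cdot 1\right)}{-80 + 42 \cdot 1} = 4731 + \frac{3 \left(-58 - 42\right)}{-80 + 42} = 4731 + \frac{3 \left(-58 - 42\right)}{-38} = 4731 + 3 \left(- \frac{1}{38}\right) \left(-100\right) = 4731 + \frac{150}{19} = \frac{90039}{19}$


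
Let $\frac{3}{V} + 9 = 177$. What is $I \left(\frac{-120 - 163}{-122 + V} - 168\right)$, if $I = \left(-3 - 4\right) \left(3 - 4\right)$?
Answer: $- \frac{7922320}{6831} \approx -1159.8$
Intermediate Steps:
$V = \frac{1}{56}$ ($V = \frac{3}{-9 + 177} = \frac{3}{168} = 3 \cdot \frac{1}{168} = \frac{1}{56} \approx 0.017857$)
$I = 7$ ($I = \left(-7\right) \left(-1\right) = 7$)
$I \left(\frac{-120 - 163}{-122 + V} - 168\right) = 7 \left(\frac{-120 - 163}{-122 + \frac{1}{56}} - 168\right) = 7 \left(- \frac{283}{- \frac{6831}{56}} - 168\right) = 7 \left(\left(-283\right) \left(- \frac{56}{6831}\right) - 168\right) = 7 \left(\frac{15848}{6831} - 168\right) = 7 \left(- \frac{1131760}{6831}\right) = - \frac{7922320}{6831}$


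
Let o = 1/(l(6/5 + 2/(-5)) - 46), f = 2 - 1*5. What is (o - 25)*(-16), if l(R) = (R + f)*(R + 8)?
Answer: 327000/817 ≈ 400.24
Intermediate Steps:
f = -3 (f = 2 - 5 = -3)
l(R) = (-3 + R)*(8 + R) (l(R) = (R - 3)*(R + 8) = (-3 + R)*(8 + R))
o = -25/1634 (o = 1/((-24 + (6/5 + 2/(-5))**2 + 5*(6/5 + 2/(-5))) - 46) = 1/((-24 + (6*(1/5) + 2*(-1/5))**2 + 5*(6*(1/5) + 2*(-1/5))) - 46) = 1/((-24 + (6/5 - 2/5)**2 + 5*(6/5 - 2/5)) - 46) = 1/((-24 + (4/5)**2 + 5*(4/5)) - 46) = 1/((-24 + 16/25 + 4) - 46) = 1/(-484/25 - 46) = 1/(-1634/25) = -25/1634 ≈ -0.015300)
(o - 25)*(-16) = (-25/1634 - 25)*(-16) = -40875/1634*(-16) = 327000/817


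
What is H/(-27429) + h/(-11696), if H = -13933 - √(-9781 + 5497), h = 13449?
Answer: -205932253/320809584 + 2*I*√119/9143 ≈ -0.64191 + 0.0023862*I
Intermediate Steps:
H = -13933 - 6*I*√119 (H = -13933 - √(-4284) = -13933 - 6*I*√119 ≈ -13933.0 - 65.452*I)
H/(-27429) + h/(-11696) = (-13933 - 6*I*√119)/(-27429) + 13449/(-11696) = (-13933 - 6*I*√119)*(-1/27429) + 13449*(-1/11696) = (13933/27429 + 2*I*√119/9143) - 13449/11696 = -205932253/320809584 + 2*I*√119/9143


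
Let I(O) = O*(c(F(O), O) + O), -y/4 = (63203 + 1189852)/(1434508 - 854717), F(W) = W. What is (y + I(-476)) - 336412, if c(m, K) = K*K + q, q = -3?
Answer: -62593420388164/579791 ≈ -1.0796e+8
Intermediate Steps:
c(m, K) = -3 + K² (c(m, K) = K*K - 3 = K² - 3 = -3 + K²)
y = -5012220/579791 (y = -4*(63203 + 1189852)/(1434508 - 854717) = -5012220/579791 ≈ -8.6449)
I(O) = O*(-3 + O + O²) (I(O) = O*((-3 + O²) + O) = O*(-3 + O + O²))
(y + I(-476)) - 336412 = (-5012220/579791 - 476*(-3 - 476 + (-476)²)) - 336412 = (-5012220/579791 - 476*(-3 - 476 + 226576)) - 336412 = (-5012220/579791 - 476*226097) - 336412 = (-5012220/579791 - 107622172) - 336412 = -62398371738272/579791 - 336412 = -62593420388164/579791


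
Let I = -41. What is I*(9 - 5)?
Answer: -164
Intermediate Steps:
I*(9 - 5) = -41*(9 - 5) = -41*4 = -164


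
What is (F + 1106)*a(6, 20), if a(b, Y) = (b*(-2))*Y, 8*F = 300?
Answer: -274440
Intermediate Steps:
F = 75/2 (F = (⅛)*300 = 75/2 ≈ 37.500)
a(b, Y) = -2*Y*b (a(b, Y) = (-2*b)*Y = -2*Y*b)
(F + 1106)*a(6, 20) = (75/2 + 1106)*(-2*20*6) = (2287/2)*(-240) = -274440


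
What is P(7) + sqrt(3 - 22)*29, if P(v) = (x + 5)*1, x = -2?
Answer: 3 + 29*I*sqrt(19) ≈ 3.0 + 126.41*I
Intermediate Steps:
P(v) = 3 (P(v) = (-2 + 5)*1 = 3*1 = 3)
P(7) + sqrt(3 - 22)*29 = 3 + sqrt(3 - 22)*29 = 3 + sqrt(-19)*29 = 3 + (I*sqrt(19))*29 = 3 + 29*I*sqrt(19)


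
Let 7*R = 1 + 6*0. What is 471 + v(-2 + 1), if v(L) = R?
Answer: 3298/7 ≈ 471.14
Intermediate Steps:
R = ⅐ (R = (1 + 6*0)/7 = (1 + 0)/7 = (⅐)*1 = ⅐ ≈ 0.14286)
v(L) = ⅐
471 + v(-2 + 1) = 471 + ⅐ = 3298/7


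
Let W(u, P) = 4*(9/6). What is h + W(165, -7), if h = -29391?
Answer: -29385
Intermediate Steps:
W(u, P) = 6 (W(u, P) = 4*(9*(1/6)) = 4*(3/2) = 6)
h + W(165, -7) = -29391 + 6 = -29385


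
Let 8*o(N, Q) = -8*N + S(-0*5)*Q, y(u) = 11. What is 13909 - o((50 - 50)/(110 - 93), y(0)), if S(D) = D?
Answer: 13909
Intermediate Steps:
o(N, Q) = -N (o(N, Q) = (-8*N + (-0*5)*Q)/8 = (-8*N + (-4*0)*Q)/8 = (-8*N + 0*Q)/8 = (-8*N + 0)/8 = (-8*N)/8 = -N)
13909 - o((50 - 50)/(110 - 93), y(0)) = 13909 - (-1)*(50 - 50)/(110 - 93) = 13909 - (-1)*0/17 = 13909 - (-1)*0*(1/17) = 13909 - (-1)*0 = 13909 - 1*0 = 13909 + 0 = 13909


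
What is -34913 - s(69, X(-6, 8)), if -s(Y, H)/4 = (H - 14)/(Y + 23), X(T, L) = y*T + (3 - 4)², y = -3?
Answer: -802994/23 ≈ -34913.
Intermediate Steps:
X(T, L) = 1 - 3*T (X(T, L) = -3*T + (3 - 4)² = -3*T + (-1)² = -3*T + 1 = 1 - 3*T)
s(Y, H) = -4*(-14 + H)/(23 + Y) (s(Y, H) = -4*(H - 14)/(Y + 23) = -4*(-14 + H)/(23 + Y))
-34913 - s(69, X(-6, 8)) = -34913 - 4*(14 - (1 - 3*(-6)))/(23 + 69) = -34913 - 4*(14 - (1 + 18))/92 = -34913 - 4*(14 - 1*19)/92 = -34913 - 4*(14 - 19)/92 = -34913 - 4*(-5)/92 = -34913 - 1*(-5/23) = -34913 + 5/23 = -802994/23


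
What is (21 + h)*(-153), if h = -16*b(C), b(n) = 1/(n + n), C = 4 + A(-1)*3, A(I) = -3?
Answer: -17289/5 ≈ -3457.8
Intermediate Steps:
C = -5 (C = 4 - 3*3 = 4 - 9 = -5)
b(n) = 1/(2*n)
h = 8/5 (h = -8/(-5) = -8*(-1)/5 = -16*(-⅒) = 8/5 ≈ 1.6000)
(21 + h)*(-153) = (21 + 8/5)*(-153) = (113/5)*(-153) = -17289/5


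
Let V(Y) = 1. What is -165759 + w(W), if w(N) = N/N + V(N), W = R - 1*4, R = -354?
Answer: -165757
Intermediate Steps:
W = -358 (W = -354 - 1*4 = -354 - 4 = -358)
w(N) = 2 (w(N) = N/N + 1 = 1 + 1 = 2)
-165759 + w(W) = -165759 + 2 = -165757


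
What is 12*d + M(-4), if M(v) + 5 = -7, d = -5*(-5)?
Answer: 288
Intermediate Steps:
d = 25
M(v) = -12 (M(v) = -5 - 7 = -12)
12*d + M(-4) = 12*25 - 12 = 300 - 12 = 288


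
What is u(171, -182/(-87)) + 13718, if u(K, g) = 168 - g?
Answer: 1207900/87 ≈ 13884.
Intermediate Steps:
u(171, -182/(-87)) + 13718 = (168 - (-182)/(-87)) + 13718 = (168 - (-182)*(-1)/87) + 13718 = (168 - 1*182/87) + 13718 = (168 - 182/87) + 13718 = 14434/87 + 13718 = 1207900/87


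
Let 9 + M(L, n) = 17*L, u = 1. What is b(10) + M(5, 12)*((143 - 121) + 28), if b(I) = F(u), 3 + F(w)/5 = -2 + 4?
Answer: 3795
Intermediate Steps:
M(L, n) = -9 + 17*L
F(w) = -5 (F(w) = -15 + 5*(-2 + 4) = -15 + 5*2 = -15 + 10 = -5)
b(I) = -5
b(10) + M(5, 12)*((143 - 121) + 28) = -5 + (-9 + 17*5)*((143 - 121) + 28) = -5 + (-9 + 85)*(22 + 28) = -5 + 76*50 = -5 + 3800 = 3795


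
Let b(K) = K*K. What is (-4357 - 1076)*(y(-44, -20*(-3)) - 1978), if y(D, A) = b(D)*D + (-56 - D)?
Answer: 473616342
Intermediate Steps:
b(K) = K**2
y(D, A) = -56 + D**3 - D (y(D, A) = D**2*D + (-56 - D) = D**3 + (-56 - D) = -56 + D**3 - D)
(-4357 - 1076)*(y(-44, -20*(-3)) - 1978) = (-4357 - 1076)*((-56 + (-44)**3 - 1*(-44)) - 1978) = -5433*((-56 - 85184 + 44) - 1978) = -5433*(-85196 - 1978) = -5433*(-87174) = 473616342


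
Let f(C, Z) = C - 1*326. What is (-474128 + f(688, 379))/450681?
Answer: -157922/150227 ≈ -1.0512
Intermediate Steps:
f(C, Z) = -326 + C (f(C, Z) = C - 326 = -326 + C)
(-474128 + f(688, 379))/450681 = (-474128 + (-326 + 688))/450681 = (-474128 + 362)*(1/450681) = -473766*1/450681 = -157922/150227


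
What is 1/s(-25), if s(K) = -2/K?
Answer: 25/2 ≈ 12.500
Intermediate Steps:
1/s(-25) = 1/(-2/(-25)) = 1/(-2*(-1/25)) = 1/(2/25) = 25/2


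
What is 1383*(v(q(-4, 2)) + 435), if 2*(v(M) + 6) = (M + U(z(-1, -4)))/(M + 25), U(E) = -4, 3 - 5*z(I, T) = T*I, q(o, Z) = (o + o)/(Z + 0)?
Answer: 4151305/7 ≈ 5.9304e+5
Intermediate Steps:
q(o, Z) = 2*o/Z (q(o, Z) = (2*o)/Z = 2*o/Z)
z(I, T) = 3/5 - I*T/5 (z(I, T) = 3/5 - T*I/5 = 3/5 - I*T/5)
v(M) = -6 + (-4 + M)/(2*(25 + M)) (v(M) = -6 + ((M - 4)/(M + 25))/2 = -6 + ((-4 + M)/(25 + M))/2 = -6 + (-4 + M)/(2*(25 + M)))
1383*(v(q(-4, 2)) + 435) = 1383*((-304 - 22*(-4)/2)/(2*(25 + 2*(-4)/2)) + 435) = 1383*((-304 - 22*(-4)/2)/(2*(25 + 2*(-4)*(1/2))) + 435) = 1383*((-304 - 11*(-4))/(2*(25 - 4)) + 435) = 1383*((1/2)*(-304 + 44)/21 + 435) = 1383*((1/2)*(1/21)*(-260) + 435) = 1383*(-130/21 + 435) = 1383*(9005/21) = 4151305/7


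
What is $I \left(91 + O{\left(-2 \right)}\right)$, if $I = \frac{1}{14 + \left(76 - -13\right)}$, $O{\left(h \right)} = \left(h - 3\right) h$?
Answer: $\frac{101}{103} \approx 0.98058$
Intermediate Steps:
$O{\left(h \right)} = h \left(-3 + h\right)$ ($O{\left(h \right)} = \left(-3 + h\right) h = h \left(-3 + h\right)$)
$I = \frac{1}{103}$ ($I = \frac{1}{14 + \left(76 + 13\right)} = \frac{1}{14 + 89} = \frac{1}{103} \approx 0.0097087$)
$I \left(91 + O{\left(-2 \right)}\right) = \frac{91 - 2 \left(-3 - 2\right)}{103} = \frac{91 - -10}{103} = \frac{91 + 10}{103} = \frac{1}{103} \cdot 101 = \frac{101}{103}$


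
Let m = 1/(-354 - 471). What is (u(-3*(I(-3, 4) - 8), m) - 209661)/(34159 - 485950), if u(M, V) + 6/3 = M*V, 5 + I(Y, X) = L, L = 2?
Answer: 60248/129825 ≈ 0.46407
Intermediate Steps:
I(Y, X) = -3 (I(Y, X) = -5 + 2 = -3)
m = -1/825 (m = 1/(-825) = -1/825 ≈ -0.0012121)
u(M, V) = -2 + M*V
(u(-3*(I(-3, 4) - 8), m) - 209661)/(34159 - 485950) = ((-2 - 3*(-3 - 8)*(-1/825)) - 209661)/(34159 - 485950) = ((-2 - 3*(-11)*(-1/825)) - 209661)/(-451791) = ((-2 + 33*(-1/825)) - 209661)*(-1/451791) = ((-2 - 1/25) - 209661)*(-1/451791) = (-51/25 - 209661)*(-1/451791) = -5241576/25*(-1/451791) = 60248/129825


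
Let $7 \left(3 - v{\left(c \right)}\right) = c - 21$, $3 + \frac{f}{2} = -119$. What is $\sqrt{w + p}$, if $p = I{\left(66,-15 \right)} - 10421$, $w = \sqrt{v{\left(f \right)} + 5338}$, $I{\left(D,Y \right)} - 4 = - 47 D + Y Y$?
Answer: $\frac{\sqrt{-651406 + 14 \sqrt{65891}}}{7} \approx 114.98 i$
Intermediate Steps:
$I{\left(D,Y \right)} = 4 + Y^{2} - 47 D$ ($I{\left(D,Y \right)} = 4 - \left(47 D - Y Y\right) = 4 - \left(- Y^{2} + 47 D\right) = 4 + Y^{2} - 47 D$)
$f = -244$ ($f = -6 + 2 \left(-119\right) = -6 - 238 = -244$)
$v{\left(c \right)} = 6 - \frac{c}{7}$ ($v{\left(c \right)} = 3 - \frac{c - 21}{7} = 3 - \frac{-21 + c}{7} = 3 - \left(-3 + \frac{c}{7}\right) = 6 - \frac{c}{7}$)
$w = \frac{2 \sqrt{65891}}{7}$ ($w = \sqrt{\left(6 - - \frac{244}{7}\right) + 5338} = \sqrt{\left(6 + \frac{244}{7}\right) + 5338} = \sqrt{\frac{286}{7} + 5338} = \sqrt{\frac{37652}{7}} = \frac{2 \sqrt{65891}}{7} \approx 73.341$)
$p = -13294$ ($p = \left(4 + \left(-15\right)^{2} - 3102\right) - 10421 = \left(4 + 225 - 3102\right) - 10421 = -2873 - 10421 = -13294$)
$\sqrt{w + p} = \sqrt{\frac{2 \sqrt{65891}}{7} - 13294} = \sqrt{-13294 + \frac{2 \sqrt{65891}}{7}}$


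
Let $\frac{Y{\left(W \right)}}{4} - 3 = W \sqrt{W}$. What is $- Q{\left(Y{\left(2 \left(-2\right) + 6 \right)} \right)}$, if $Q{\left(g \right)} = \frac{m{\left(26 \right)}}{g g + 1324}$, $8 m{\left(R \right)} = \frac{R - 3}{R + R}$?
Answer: $- \frac{3059}{85747584} + \frac{23 \sqrt{2}}{5359224} \approx -2.9605 \cdot 10^{-5}$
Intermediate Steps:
$m{\left(R \right)} = \frac{-3 + R}{16 R}$ ($m{\left(R \right)} = \frac{\left(R - 3\right) \frac{1}{R + R}}{8} = \frac{\left(-3 + R\right) \frac{1}{2 R}}{8} = \frac{\frac{1}{2} \frac{1}{R} \left(-3 + R\right)}{8} = \frac{-3 + R}{16 R}$)
$Y{\left(W \right)} = 12 + 4 W^{\frac{3}{2}}$ ($Y{\left(W \right)} = 12 + 4 W \sqrt{W} = 12 + 4 W^{\frac{3}{2}}$)
$Q{\left(g \right)} = \frac{23}{416 \left(1324 + g^{2}\right)}$ ($Q{\left(g \right)} = \frac{\frac{1}{16} \cdot \frac{1}{26} \left(-3 + 26\right)}{g g + 1324} = \frac{\frac{1}{16} \cdot \frac{1}{26} \cdot 23}{g^{2} + 1324} = \frac{23}{416 \left(1324 + g^{2}\right)}$)
$- Q{\left(Y{\left(2 \left(-2\right) + 6 \right)} \right)} = - \frac{23}{416 \left(1324 + \left(12 + 4 \left(2 \left(-2\right) + 6\right)^{\frac{3}{2}}\right)^{2}\right)} = - \frac{23}{416 \left(1324 + \left(12 + 4 \left(-4 + 6\right)^{\frac{3}{2}}\right)^{2}\right)} = - \frac{23}{416 \left(1324 + \left(12 + 4 \cdot 2^{\frac{3}{2}}\right)^{2}\right)} = - \frac{23}{416 \left(1324 + \left(12 + 4 \cdot 2 \sqrt{2}\right)^{2}\right)} = - \frac{23}{416 \left(1324 + \left(12 + 8 \sqrt{2}\right)^{2}\right)}$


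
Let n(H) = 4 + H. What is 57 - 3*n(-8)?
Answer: 69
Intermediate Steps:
57 - 3*n(-8) = 57 - 3*(4 - 8) = 57 - 3*(-4) = 57 + 12 = 69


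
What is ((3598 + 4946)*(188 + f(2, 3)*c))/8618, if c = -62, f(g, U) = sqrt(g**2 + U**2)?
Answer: 803136/4309 - 8544*sqrt(13)/139 ≈ -35.239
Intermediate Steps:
f(g, U) = sqrt(U**2 + g**2)
((3598 + 4946)*(188 + f(2, 3)*c))/8618 = ((3598 + 4946)*(188 + sqrt(3**2 + 2**2)*(-62)))/8618 = (8544*(188 + sqrt(9 + 4)*(-62)))*(1/8618) = (8544*(188 + sqrt(13)*(-62)))*(1/8618) = (8544*(188 - 62*sqrt(13)))*(1/8618) = (1606272 - 529728*sqrt(13))*(1/8618) = 803136/4309 - 8544*sqrt(13)/139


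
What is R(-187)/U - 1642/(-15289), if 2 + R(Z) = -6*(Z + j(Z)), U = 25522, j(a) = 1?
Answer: 29469535/195102929 ≈ 0.15105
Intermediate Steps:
R(Z) = -8 - 6*Z (R(Z) = -2 - 6*(Z + 1) = -2 - 6*(1 + Z) = -2 + (-6 - 6*Z) = -8 - 6*Z)
R(-187)/U - 1642/(-15289) = (-8 - 6*(-187))/25522 - 1642/(-15289) = (-8 + 1122)*(1/25522) - 1642*(-1/15289) = 1114*(1/25522) + 1642/15289 = 557/12761 + 1642/15289 = 29469535/195102929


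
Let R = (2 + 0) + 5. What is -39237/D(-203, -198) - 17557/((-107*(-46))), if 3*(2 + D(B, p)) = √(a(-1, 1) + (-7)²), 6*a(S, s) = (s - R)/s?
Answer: -144852164/2461 - 39237*√3 ≈ -1.2682e+5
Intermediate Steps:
R = 7 (R = 2 + 5 = 7)
a(S, s) = (-7 + s)/(6*s) (a(S, s) = ((s - 1*7)/s)/6 = ((s - 7)/s)/6 = ((-7 + s)/s)/6 = (-7 + s)/(6*s))
D(B, p) = -2 + 4*√3/3 (D(B, p) = -2 + √((⅙)*(-7 + 1)/1 + (-7)²)/3 = -2 + √((⅙)*1*(-6) + 49)/3 = -2 + √(-1 + 49)/3 = -2 + √48/3 = -2 + (4*√3)/3 = -2 + 4*√3/3)
-39237/D(-203, -198) - 17557/((-107*(-46))) = -39237/(-2 + 4*√3/3) - 17557/((-107*(-46))) = -39237/(-2 + 4*√3/3) - 17557/4922 = -17557/4922 - 39237/(-2 + 4*√3/3)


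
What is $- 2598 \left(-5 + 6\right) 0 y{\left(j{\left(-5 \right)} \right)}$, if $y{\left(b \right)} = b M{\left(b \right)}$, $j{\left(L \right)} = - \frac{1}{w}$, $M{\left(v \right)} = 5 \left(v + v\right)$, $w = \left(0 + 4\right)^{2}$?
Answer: $0$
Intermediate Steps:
$w = 16$ ($w = 4^{2} = 16$)
$M{\left(v \right)} = 10 v$ ($M{\left(v \right)} = 5 \cdot 2 v = 10 v$)
$j{\left(L \right)} = - \frac{1}{16}$
$y{\left(b \right)} = 10 b^{2}$ ($y{\left(b \right)} = b 10 b = 10 b^{2}$)
$- 2598 \left(-5 + 6\right) 0 y{\left(j{\left(-5 \right)} \right)} = - 2598 \left(-5 + 6\right) 0 \cdot 10 \left(- \frac{1}{16}\right)^{2} = - 2598 \cdot 1 \cdot 0 \cdot 10 \cdot \frac{1}{256} = - 2598 \cdot 0 \cdot \frac{5}{128} = \left(-2598\right) 0 = 0$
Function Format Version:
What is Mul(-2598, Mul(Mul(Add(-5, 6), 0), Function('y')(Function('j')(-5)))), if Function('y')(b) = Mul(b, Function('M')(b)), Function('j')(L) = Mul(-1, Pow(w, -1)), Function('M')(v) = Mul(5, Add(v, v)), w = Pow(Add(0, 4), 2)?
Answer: 0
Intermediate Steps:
w = 16 (w = Pow(4, 2) = 16)
Function('M')(v) = Mul(10, v) (Function('M')(v) = Mul(5, Mul(2, v)) = Mul(10, v))
Function('j')(L) = Rational(-1, 16) (Function('j')(L) = Mul(-1, Pow(16, -1)) = Mul(-1, Rational(1, 16)) = Rational(-1, 16))
Function('y')(b) = Mul(10, Pow(b, 2)) (Function('y')(b) = Mul(b, Mul(10, b)) = Mul(10, Pow(b, 2)))
Mul(-2598, Mul(Mul(Add(-5, 6), 0), Function('y')(Function('j')(-5)))) = Mul(-2598, Mul(Mul(Add(-5, 6), 0), Mul(10, Pow(Rational(-1, 16), 2)))) = Mul(-2598, Mul(Mul(1, 0), Mul(10, Rational(1, 256)))) = Mul(-2598, Mul(0, Rational(5, 128))) = Mul(-2598, 0) = 0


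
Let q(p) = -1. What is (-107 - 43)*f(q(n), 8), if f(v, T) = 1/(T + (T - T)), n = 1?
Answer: -75/4 ≈ -18.750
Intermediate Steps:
f(v, T) = 1/T (f(v, T) = 1/(T + 0) = 1/T)
(-107 - 43)*f(q(n), 8) = (-107 - 43)/8 = -150*⅛ = -75/4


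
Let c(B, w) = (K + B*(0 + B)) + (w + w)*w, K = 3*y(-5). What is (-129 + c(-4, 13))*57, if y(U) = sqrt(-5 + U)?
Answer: 12825 + 171*I*sqrt(10) ≈ 12825.0 + 540.75*I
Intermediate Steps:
K = 3*I*sqrt(10) (K = 3*sqrt(-5 - 5) = 3*sqrt(-10) = 3*(I*sqrt(10)) = 3*I*sqrt(10) ≈ 9.4868*I)
c(B, w) = B**2 + 2*w**2 + 3*I*sqrt(10) (c(B, w) = (3*I*sqrt(10) + B*(0 + B)) + (w + w)*w = (3*I*sqrt(10) + B*B) + (2*w)*w = (3*I*sqrt(10) + B**2) + 2*w**2 = (B**2 + 3*I*sqrt(10)) + 2*w**2 = B**2 + 2*w**2 + 3*I*sqrt(10))
(-129 + c(-4, 13))*57 = (-129 + ((-4)**2 + 2*13**2 + 3*I*sqrt(10)))*57 = (-129 + (16 + 2*169 + 3*I*sqrt(10)))*57 = (-129 + (16 + 338 + 3*I*sqrt(10)))*57 = (-129 + (354 + 3*I*sqrt(10)))*57 = (225 + 3*I*sqrt(10))*57 = 12825 + 171*I*sqrt(10)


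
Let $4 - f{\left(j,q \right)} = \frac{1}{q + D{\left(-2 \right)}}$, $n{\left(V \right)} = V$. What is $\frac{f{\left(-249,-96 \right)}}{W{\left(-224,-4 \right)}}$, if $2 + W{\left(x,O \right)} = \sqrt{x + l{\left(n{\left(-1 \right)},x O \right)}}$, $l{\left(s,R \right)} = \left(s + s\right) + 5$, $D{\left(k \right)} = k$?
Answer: $- \frac{131}{3675} - \frac{131 i \sqrt{221}}{7350} \approx -0.035646 - 0.26496 i$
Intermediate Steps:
$f{\left(j,q \right)} = 4 - \frac{1}{-2 + q}$ ($f{\left(j,q \right)} = 4 - \frac{1}{q - 2} = 4 - \frac{1}{-2 + q}$)
$l{\left(s,R \right)} = 5 + 2 s$ ($l{\left(s,R \right)} = 2 s + 5 = 5 + 2 s$)
$W{\left(x,O \right)} = -2 + \sqrt{3 + x}$ ($W{\left(x,O \right)} = -2 + \sqrt{x + \left(5 + 2 \left(-1\right)\right)} = -2 + \sqrt{x + \left(5 - 2\right)} = -2 + \sqrt{x + 3} = -2 + \sqrt{3 + x}$)
$\frac{f{\left(-249,-96 \right)}}{W{\left(-224,-4 \right)}} = \frac{\frac{1}{-2 - 96} \left(-9 + 4 \left(-96\right)\right)}{-2 + \sqrt{3 - 224}} = \frac{\frac{1}{-98} \left(-9 - 384\right)}{-2 + \sqrt{-221}} = \frac{\left(- \frac{1}{98}\right) \left(-393\right)}{-2 + i \sqrt{221}} = \frac{393}{98 \left(-2 + i \sqrt{221}\right)}$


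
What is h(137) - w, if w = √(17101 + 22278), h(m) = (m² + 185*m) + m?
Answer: 44251 - √39379 ≈ 44053.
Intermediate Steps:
h(m) = m² + 186*m
w = √39379 ≈ 198.44
h(137) - w = 137*(186 + 137) - √39379 = 137*323 - √39379 = 44251 - √39379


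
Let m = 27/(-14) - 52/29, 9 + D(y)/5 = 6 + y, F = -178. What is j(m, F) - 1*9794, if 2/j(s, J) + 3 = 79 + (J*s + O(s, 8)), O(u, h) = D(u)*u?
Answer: -1394097992054/142342079 ≈ -9794.0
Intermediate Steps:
D(y) = -15 + 5*y (D(y) = -45 + 5*(6 + y) = -45 + (30 + 5*y) = -15 + 5*y)
m = -1511/406 (m = 27*(-1/14) - 52*1/29 = -27/14 - 52/29 = -1511/406 ≈ -3.7217)
O(u, h) = u*(-15 + 5*u) (O(u, h) = (-15 + 5*u)*u = u*(-15 + 5*u))
j(s, J) = 2/(76 + J*s + 5*s*(-3 + s)) (j(s, J) = 2/(-3 + (79 + (J*s + 5*s*(-3 + s)))) = 2/(-3 + (79 + J*s + 5*s*(-3 + s))) = 2/(76 + J*s + 5*s*(-3 + s)))
j(m, F) - 1*9794 = 2/(76 - 178*(-1511/406) + 5*(-1511/406)*(-3 - 1511/406)) - 1*9794 = 2/(76 + 134479/203 + 5*(-1511/406)*(-2729/406)) - 9794 = 2/(76 + 134479/203 + 20617595/164836) - 9794 = 2/(142342079/164836) - 9794 = 2*(164836/142342079) - 9794 = 329672/142342079 - 9794 = -1394097992054/142342079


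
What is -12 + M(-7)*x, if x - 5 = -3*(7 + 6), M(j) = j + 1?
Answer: 192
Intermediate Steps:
M(j) = 1 + j
x = -34 (x = 5 - 3*(7 + 6) = 5 - 3*13 = 5 - 39 = -34)
-12 + M(-7)*x = -12 + (1 - 7)*(-34) = -12 - 6*(-34) = -12 + 204 = 192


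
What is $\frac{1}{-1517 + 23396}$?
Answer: $\frac{1}{21879} \approx 4.5706 \cdot 10^{-5}$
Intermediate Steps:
$\frac{1}{-1517 + 23396} = \frac{1}{21879}$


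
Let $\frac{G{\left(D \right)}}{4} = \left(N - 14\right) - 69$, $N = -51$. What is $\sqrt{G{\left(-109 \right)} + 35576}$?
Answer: $4 \sqrt{2190} \approx 187.19$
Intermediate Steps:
$G{\left(D \right)} = -536$ ($G{\left(D \right)} = 4 \left(\left(-51 - 14\right) - 69\right) = 4 \left(-65 - 69\right) = 4 \left(-134\right) = -536$)
$\sqrt{G{\left(-109 \right)} + 35576} = \sqrt{-536 + 35576} = \sqrt{35040} = 4 \sqrt{2190}$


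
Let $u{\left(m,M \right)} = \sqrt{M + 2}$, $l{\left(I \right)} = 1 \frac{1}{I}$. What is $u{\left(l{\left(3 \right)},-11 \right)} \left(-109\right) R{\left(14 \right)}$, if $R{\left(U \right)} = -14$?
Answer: $4578 i \approx 4578.0 i$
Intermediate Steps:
$l{\left(I \right)} = \frac{1}{I}$
$u{\left(m,M \right)} = \sqrt{2 + M}$
$u{\left(l{\left(3 \right)},-11 \right)} \left(-109\right) R{\left(14 \right)} = \sqrt{2 - 11} \left(-109\right) \left(-14\right) = \sqrt{-9} \left(-109\right) \left(-14\right) = 3 i \left(-109\right) \left(-14\right) = - 327 i \left(-14\right) = 4578 i$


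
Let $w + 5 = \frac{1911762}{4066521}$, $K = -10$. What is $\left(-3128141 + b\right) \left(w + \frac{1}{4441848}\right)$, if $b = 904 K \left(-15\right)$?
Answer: $\frac{81619142361849117521}{6020956056936} \approx 1.3556 \cdot 10^{7}$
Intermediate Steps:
$b = 135600$ ($b = 904 \left(\left(-10\right) \left(-15\right)\right) = 904 \cdot 150 = 135600$)
$w = - \frac{6140281}{1355507}$ ($w = -5 + \frac{1911762}{4066521} = -5 + 1911762 \cdot \frac{1}{4066521} = -5 + \frac{637254}{1355507} = - \frac{6140281}{1355507} \approx -4.5299$)
$\left(-3128141 + b\right) \left(w + \frac{1}{4441848}\right) = \left(-3128141 + 135600\right) \left(- \frac{6140281}{1355507} + \frac{1}{4441848}\right) = - 2992541 \left(- \frac{6140281}{1355507} + \frac{1}{4441848}\right) = \left(-2992541\right) \left(- \frac{27274193523781}{6020956056936}\right) = \frac{81619142361849117521}{6020956056936}$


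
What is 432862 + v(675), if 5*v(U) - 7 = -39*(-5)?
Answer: 2164512/5 ≈ 4.3290e+5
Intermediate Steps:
v(U) = 202/5 (v(U) = 7/5 + (-39*(-5))/5 = 7/5 + (1/5)*195 = 7/5 + 39 = 202/5)
432862 + v(675) = 432862 + 202/5 = 2164512/5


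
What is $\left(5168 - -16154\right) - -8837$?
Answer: $30159$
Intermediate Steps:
$\left(5168 - -16154\right) - -8837 = \left(5168 + 16154\right) + 8837 = 21322 + 8837 = 30159$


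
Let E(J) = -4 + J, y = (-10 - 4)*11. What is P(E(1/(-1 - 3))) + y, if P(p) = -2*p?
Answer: -291/2 ≈ -145.50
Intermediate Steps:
y = -154 (y = -14*11 = -154)
P(E(1/(-1 - 3))) + y = -2*(-4 + 1/(-1 - 3)) - 154 = -2*(-4 + 1/(-4)) - 154 = -2*(-4 - ¼) - 154 = -2*(-17/4) - 154 = 17/2 - 154 = -291/2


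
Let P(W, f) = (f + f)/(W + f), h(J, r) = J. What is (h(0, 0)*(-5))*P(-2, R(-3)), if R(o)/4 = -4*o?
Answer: 0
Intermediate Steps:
R(o) = -16*o (R(o) = 4*(-4*o) = -16*o)
P(W, f) = 2*f/(W + f) (P(W, f) = (2*f)/(W + f) = 2*f/(W + f))
(h(0, 0)*(-5))*P(-2, R(-3)) = (0*(-5))*(2*(-16*(-3))/(-2 - 16*(-3))) = 0*(2*48/(-2 + 48)) = 0*(2*48/46) = 0*(2*48*(1/46)) = 0*(48/23) = 0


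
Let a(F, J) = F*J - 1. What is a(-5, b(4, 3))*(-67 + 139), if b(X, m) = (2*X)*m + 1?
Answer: -9072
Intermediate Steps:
b(X, m) = 1 + 2*X*m (b(X, m) = 2*X*m + 1 = 1 + 2*X*m)
a(F, J) = -1 + F*J
a(-5, b(4, 3))*(-67 + 139) = (-1 - 5*(1 + 2*4*3))*(-67 + 139) = (-1 - 5*(1 + 24))*72 = (-1 - 5*25)*72 = (-1 - 125)*72 = -126*72 = -9072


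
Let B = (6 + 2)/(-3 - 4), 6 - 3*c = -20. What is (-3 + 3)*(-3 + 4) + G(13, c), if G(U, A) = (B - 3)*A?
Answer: -754/21 ≈ -35.905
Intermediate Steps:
c = 26/3 (c = 2 - ⅓*(-20) = 2 + 20/3 = 26/3 ≈ 8.6667)
B = -8/7 (B = 8/(-7) = 8*(-⅐) = -8/7 ≈ -1.1429)
G(U, A) = -29*A/7 (G(U, A) = (-8/7 - 3)*A = -29*A/7)
(-3 + 3)*(-3 + 4) + G(13, c) = (-3 + 3)*(-3 + 4) - 29/7*26/3 = 0*1 - 754/21 = 0 - 754/21 = -754/21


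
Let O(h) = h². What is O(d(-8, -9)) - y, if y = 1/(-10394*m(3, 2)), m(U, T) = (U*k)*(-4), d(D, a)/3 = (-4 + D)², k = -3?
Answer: 69831714817/374184 ≈ 1.8662e+5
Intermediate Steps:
d(D, a) = 3*(-4 + D)²
m(U, T) = 12*U (m(U, T) = (U*(-3))*(-4) = -3*U*(-4) = 12*U)
y = -1/374184 (y = 1/(-124728*3) = 1/(-10394*36) = 1/(-374184) = -1/374184 ≈ -2.6725e-6)
O(d(-8, -9)) - y = (3*(-4 - 8)²)² - 1*(-1/374184) = (3*(-12)²)² + 1/374184 = (3*144)² + 1/374184 = 432² + 1/374184 = 186624 + 1/374184 = 69831714817/374184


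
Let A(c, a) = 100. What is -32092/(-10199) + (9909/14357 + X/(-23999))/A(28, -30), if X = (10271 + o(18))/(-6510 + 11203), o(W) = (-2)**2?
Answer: 185736640123975054/58898869732368575 ≈ 3.1535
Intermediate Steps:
o(W) = 4
X = 10275/4693 (X = (10271 + 4)/(-6510 + 11203) = 10275/4693 ≈ 2.1894)
-32092/(-10199) + (9909/14357 + X/(-23999))/A(28, -30) = -32092/(-10199) + (9909/14357 + (10275/4693)/(-23999))/100 = -32092*(-1/10199) + (9909*(1/14357) + (10275/4693)*(-1/23999))*(1/100) = 32092/10199 + (9909/14357 - 10275/112627307)*(1/100) = 32092/10199 + (1115876466888/1616990246599)*(1/100) = 32092/10199 + 278969116722/40424756164975 = 185736640123975054/58898869732368575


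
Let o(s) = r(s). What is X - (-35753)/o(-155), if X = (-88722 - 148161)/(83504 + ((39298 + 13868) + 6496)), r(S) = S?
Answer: -1718443621/7396910 ≈ -232.32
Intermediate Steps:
o(s) = s
X = -78961/47722 (X = -236883/(83504 + (53166 + 6496)) = -236883/(83504 + 59662) = -236883/143166 = -236883*1/143166 = -78961/47722 ≈ -1.6546)
X - (-35753)/o(-155) = -78961/47722 - (-35753)/(-155) = -78961/47722 - (-35753)*(-1)/155 = -78961/47722 - 1*35753/155 = -78961/47722 - 35753/155 = -1718443621/7396910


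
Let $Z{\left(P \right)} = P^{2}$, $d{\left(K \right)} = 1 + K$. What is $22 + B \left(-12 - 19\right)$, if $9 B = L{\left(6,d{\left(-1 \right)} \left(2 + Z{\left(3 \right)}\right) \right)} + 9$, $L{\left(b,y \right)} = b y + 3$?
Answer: $- \frac{58}{3} \approx -19.333$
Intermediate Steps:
$L{\left(b,y \right)} = 3 + b y$
$B = \frac{4}{3}$ ($B = \frac{\left(3 + 6 \left(1 - 1\right) \left(2 + 3^{2}\right)\right) + 9}{9} = \frac{\left(3 + 6 \cdot 0 \left(2 + 9\right)\right) + 9}{9} = \frac{\left(3 + 6 \cdot 0 \cdot 11\right) + 9}{9} = \frac{\left(3 + 6 \cdot 0\right) + 9}{9} = \frac{\left(3 + 0\right) + 9}{9} = \frac{3 + 9}{9} = \frac{1}{9} \cdot 12 = \frac{4}{3} \approx 1.3333$)
$22 + B \left(-12 - 19\right) = 22 + \frac{4 \left(-12 - 19\right)}{3} = 22 + \frac{4}{3} \left(-31\right) = 22 - \frac{124}{3} = - \frac{58}{3}$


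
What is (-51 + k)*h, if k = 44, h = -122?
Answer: 854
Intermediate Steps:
(-51 + k)*h = (-51 + 44)*(-122) = -7*(-122) = 854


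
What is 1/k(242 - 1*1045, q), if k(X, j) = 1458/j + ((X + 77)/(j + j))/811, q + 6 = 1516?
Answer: 244922/236415 ≈ 1.0360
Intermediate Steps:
q = 1510 (q = -6 + 1516 = 1510)
k(X, j) = 1458/j + (77 + X)/(1622*j) (k(X, j) = 1458/j + ((77 + X)/((2*j)))*(1/811) = 1458/j + ((77 + X)*(1/(2*j)))*(1/811) = 1458/j + ((77 + X)/(2*j))*(1/811) = 1458/j + (77 + X)/(1622*j))
1/k(242 - 1*1045, q) = 1/((1/1622)*(2364953 + (242 - 1*1045))/1510) = 1/((1/1622)*(1/1510)*(2364953 + (242 - 1045))) = 1/((1/1622)*(1/1510)*(2364953 - 803)) = 1/((1/1622)*(1/1510)*2364150) = 1/(236415/244922) = 244922/236415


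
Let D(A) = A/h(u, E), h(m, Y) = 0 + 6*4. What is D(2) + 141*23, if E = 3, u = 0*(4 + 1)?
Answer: 38917/12 ≈ 3243.1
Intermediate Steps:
u = 0 (u = 0*5 = 0)
h(m, Y) = 24 (h(m, Y) = 0 + 24 = 24)
D(A) = A/24
D(2) + 141*23 = (1/24)*2 + 141*23 = 1/12 + 3243 = 38917/12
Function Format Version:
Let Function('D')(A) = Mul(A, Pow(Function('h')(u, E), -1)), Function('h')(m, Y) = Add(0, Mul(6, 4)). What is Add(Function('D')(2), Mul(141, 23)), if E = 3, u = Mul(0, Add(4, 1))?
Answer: Rational(38917, 12) ≈ 3243.1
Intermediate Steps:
u = 0 (u = Mul(0, 5) = 0)
Function('h')(m, Y) = 24 (Function('h')(m, Y) = Add(0, 24) = 24)
Function('D')(A) = Mul(Rational(1, 24), A) (Function('D')(A) = Mul(A, Pow(24, -1)) = Mul(A, Rational(1, 24)) = Mul(Rational(1, 24), A))
Add(Function('D')(2), Mul(141, 23)) = Add(Mul(Rational(1, 24), 2), Mul(141, 23)) = Add(Rational(1, 12), 3243) = Rational(38917, 12)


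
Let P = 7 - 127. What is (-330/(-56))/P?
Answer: -11/224 ≈ -0.049107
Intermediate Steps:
P = -120
(-330/(-56))/P = -330/(-56)/(-120) = -330*(-1/56)*(-1/120) = (165/28)*(-1/120) = -11/224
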